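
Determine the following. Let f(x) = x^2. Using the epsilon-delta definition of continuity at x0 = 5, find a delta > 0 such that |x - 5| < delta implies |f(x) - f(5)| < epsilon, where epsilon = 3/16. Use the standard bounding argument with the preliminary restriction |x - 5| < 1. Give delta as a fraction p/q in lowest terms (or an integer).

Factor: |x^2 - (5)^2| = |x - 5| * |x + 5|.
Impose |x - 5| < 1 first. Then |x + 5| = |(x - 5) + 2*(5)| <= |x - 5| + 2*|5| < 1 + 10 = 11.
So |x^2 - (5)^2| < delta * 11.
We need delta * 11 <= 3/16, i.e. delta <= 3/16/11 = 3/176.
Since 3/176 < 1, this is tighter than 1; take delta = 3/176.
So delta = 3/176 works.

3/176


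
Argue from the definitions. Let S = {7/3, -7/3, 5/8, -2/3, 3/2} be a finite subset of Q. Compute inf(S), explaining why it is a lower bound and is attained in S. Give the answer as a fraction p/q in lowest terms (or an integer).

S is finite, so inf(S) = min(S).
Sorted increasing:
-7/3, -2/3, 5/8, 3/2, 7/3
The extremum is -7/3.
For every x in S, x >= -7/3. And -7/3 is in S, so it is attained.
Therefore inf(S) = -7/3.

-7/3


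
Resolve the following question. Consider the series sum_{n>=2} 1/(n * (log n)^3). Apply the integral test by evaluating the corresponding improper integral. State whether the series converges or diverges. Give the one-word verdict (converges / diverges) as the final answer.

Let f(x) = 1/(x*log(x)^3). Then f is positive, continuous, and decreasing on [2, infinity), so the integral test applies.
Compute the improper integral int_{2}^infinity f(x) dx:
  antiderivative F(x) = -1/(2*log(x)^2).
  F(x) -> 0 as x -> infinity.  int = 0 - F(2) = 1/(2*log(2)^2) < infinity. By the integral test, the series converges.

converges


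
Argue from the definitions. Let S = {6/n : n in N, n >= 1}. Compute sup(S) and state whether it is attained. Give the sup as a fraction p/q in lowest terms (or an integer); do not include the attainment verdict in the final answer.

Analysis:
- Values: 6, 3, 2, 3/2, ... strictly decreasing.
- The maximum is 6 (n=1); sup = 6 (attained).
- The set is bounded below by 0; 6/n -> 0 so 0 is the greatest lower bound.
- 0 is not in the set, so inf = 0 is not attained.
Conclusion: sup(S) = 6, attained in S.

6


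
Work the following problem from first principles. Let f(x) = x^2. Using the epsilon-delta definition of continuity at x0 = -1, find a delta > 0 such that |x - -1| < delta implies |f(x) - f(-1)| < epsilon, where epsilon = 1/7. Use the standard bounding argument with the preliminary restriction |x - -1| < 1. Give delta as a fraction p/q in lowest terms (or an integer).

Factor: |x^2 - (-1)^2| = |x - -1| * |x + -1|.
Impose |x - -1| < 1 first. Then |x + -1| = |(x - -1) + 2*(-1)| <= |x - -1| + 2*|-1| < 1 + 2 = 3.
So |x^2 - (-1)^2| < delta * 3.
We need delta * 3 <= 1/7, i.e. delta <= 1/7/3 = 1/21.
Since 1/21 < 1, this is tighter than 1; take delta = 1/21.
So delta = 1/21 works.

1/21


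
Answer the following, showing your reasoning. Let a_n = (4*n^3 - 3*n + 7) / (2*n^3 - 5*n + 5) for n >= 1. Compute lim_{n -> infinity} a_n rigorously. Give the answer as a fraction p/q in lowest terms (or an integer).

Divide numerator and denominator by n^3, the highest power:
numerator / n^3 = 4 - 3/n^2 + 7/n^3
denominator / n^3 = 2 - 5/n^2 + 5/n^3
As n -> infinity, all terms of the form c/n^k (k >= 1) tend to 0.
So numerator / n^3 -> 4 and denominator / n^3 -> 2.
Therefore lim a_n = 2.

2


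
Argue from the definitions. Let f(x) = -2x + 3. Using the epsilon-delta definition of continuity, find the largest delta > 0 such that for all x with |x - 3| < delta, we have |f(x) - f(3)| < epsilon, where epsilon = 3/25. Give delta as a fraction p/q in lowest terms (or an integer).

We compute f(3) = -2*(3) + 3 = -3.
|f(x) - f(3)| = |-2x + 3 - (-3)| = |-2(x - 3)| = 2|x - 3|.
We need 2|x - 3| < 3/25, i.e. |x - 3| < 3/25 / 2 = 3/50.
So any delta <= 3/50 works. Conversely, if delta > 3/50, then x = 3 + 3/50 satisfies |x - 3| = 3/50 < delta but |f(x) - f(3)| = 2 * 3/50 = 3/25, which is not < 3/25; so no larger delta works.
Hence the largest such delta is 3/50.

3/50


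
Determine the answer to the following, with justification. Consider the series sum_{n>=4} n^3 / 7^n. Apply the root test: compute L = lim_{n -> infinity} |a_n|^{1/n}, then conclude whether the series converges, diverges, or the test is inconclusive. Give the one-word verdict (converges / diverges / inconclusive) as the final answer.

Let a_n denote the general term. Form |a_n|^(1/n) and simplify:
|a_n|^(1/n) = n^(3/n)/7
Take the limit as n -> infinity: L = 1/7.
Since L = 1/7 < 1, the root test implies convergence.

converges


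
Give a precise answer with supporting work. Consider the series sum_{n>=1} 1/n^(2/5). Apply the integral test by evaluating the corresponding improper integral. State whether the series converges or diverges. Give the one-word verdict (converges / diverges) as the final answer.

Let f(x) = x^(-2/5). Then f is positive, continuous, and decreasing on [1, infinity), so the integral test applies.
Compute the improper integral int_{1}^infinity f(x) dx:
  antiderivative F(x) = 5*x^(3/5)/3.
  As x -> infinity, F(x) -> infinity (since p = 2/5 < 1).
  So the integral diverges. By the integral test, the series diverges.

diverges


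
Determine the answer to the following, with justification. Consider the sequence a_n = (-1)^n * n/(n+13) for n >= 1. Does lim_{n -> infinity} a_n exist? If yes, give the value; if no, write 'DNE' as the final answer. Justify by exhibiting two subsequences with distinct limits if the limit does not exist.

Examine the behaviour of a_n along subsequences.
a_{2k} = 2k/(2k+13) -> 1. a_{2k+1} = -(2k+1)/(2k+14) -> -1.
Since these two subsequential limits are 1 and -1, distinct, the full sequence cannot converge (a convergent sequence has all subsequences tending to the same limit). So lim a_n does not exist.

DNE


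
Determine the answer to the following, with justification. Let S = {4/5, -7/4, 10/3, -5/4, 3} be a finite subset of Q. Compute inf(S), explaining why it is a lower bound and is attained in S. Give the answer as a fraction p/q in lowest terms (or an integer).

S is finite, so inf(S) = min(S).
Sorted increasing:
-7/4, -5/4, 4/5, 3, 10/3
The extremum is -7/4.
For every x in S, x >= -7/4. And -7/4 is in S, so it is attained.
Therefore inf(S) = -7/4.

-7/4


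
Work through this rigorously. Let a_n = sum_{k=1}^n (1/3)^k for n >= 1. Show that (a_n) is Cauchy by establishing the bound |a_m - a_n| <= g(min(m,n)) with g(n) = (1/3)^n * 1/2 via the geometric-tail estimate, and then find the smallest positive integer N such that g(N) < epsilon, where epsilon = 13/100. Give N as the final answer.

For m > n >= 1: |a_m - a_n| = sum_{k=n+1}^m (1/3)^k < sum_{k=n+1}^infinity (1/3)^k = (1/3)^(n+1) / (1 - 1/3) = (1/3)^n * (1/3) * (3/2) = (1/3)^n * 1/2.
So g(n) = (1/3)^n / 2. Since g(n) -> 0, (a_n) is Cauchy.
Now solve g(N) < 13/100: (1/3)^N / 2 < 13/100 <=> 3^N > 1 / (2 * 13/100) = 50/13.
Check powers of 3: 3^1 = 3 <= 50/13, 3^2 = 9 > 50/13.
So the smallest such N is 2. Check: g(2) = 1/(2 * 9) = 1/18 < 13/100.

2


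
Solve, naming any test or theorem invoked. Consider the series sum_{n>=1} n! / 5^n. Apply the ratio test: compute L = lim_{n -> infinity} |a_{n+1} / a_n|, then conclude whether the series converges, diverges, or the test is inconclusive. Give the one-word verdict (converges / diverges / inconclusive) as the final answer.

Let a_n denote the general term. Form the ratio a_{n+1}/a_n and simplify:
a_{n+1}/a_n = n/5 + 1/5
Take the limit as n -> infinity: L = infinity.
Since L = infinity > 1 (or L = infinity), the ratio test implies the series diverges.

diverges


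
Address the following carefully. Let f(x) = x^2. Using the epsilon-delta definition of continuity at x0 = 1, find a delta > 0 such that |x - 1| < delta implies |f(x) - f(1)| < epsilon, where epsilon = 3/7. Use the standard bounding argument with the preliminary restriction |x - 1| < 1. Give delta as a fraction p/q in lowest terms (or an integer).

Factor: |x^2 - (1)^2| = |x - 1| * |x + 1|.
Impose |x - 1| < 1 first. Then |x + 1| = |(x - 1) + 2*(1)| <= |x - 1| + 2*|1| < 1 + 2 = 3.
So |x^2 - (1)^2| < delta * 3.
We need delta * 3 <= 3/7, i.e. delta <= 3/7/3 = 1/7.
Since 1/7 < 1, this is tighter than 1; take delta = 1/7.
So delta = 1/7 works.

1/7


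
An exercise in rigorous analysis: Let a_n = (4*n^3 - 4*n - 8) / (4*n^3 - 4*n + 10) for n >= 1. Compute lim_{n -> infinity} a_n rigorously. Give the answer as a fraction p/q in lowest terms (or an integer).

Divide numerator and denominator by n^3, the highest power:
numerator / n^3 = 4 - 4/n^2 - 8/n^3
denominator / n^3 = 4 - 4/n^2 + 10/n^3
As n -> infinity, all terms of the form c/n^k (k >= 1) tend to 0.
So numerator / n^3 -> 4 and denominator / n^3 -> 4.
Therefore lim a_n = 1.

1


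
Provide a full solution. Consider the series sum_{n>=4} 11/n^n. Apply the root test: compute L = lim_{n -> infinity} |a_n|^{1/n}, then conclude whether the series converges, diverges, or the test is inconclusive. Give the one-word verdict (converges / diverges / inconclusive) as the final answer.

Let a_n denote the general term. Form |a_n|^(1/n) and simplify:
|a_n|^(1/n) = 11^(1/n)/n
Take the limit as n -> infinity: L = 0.
Since L = 0 < 1, the root test implies convergence.

converges


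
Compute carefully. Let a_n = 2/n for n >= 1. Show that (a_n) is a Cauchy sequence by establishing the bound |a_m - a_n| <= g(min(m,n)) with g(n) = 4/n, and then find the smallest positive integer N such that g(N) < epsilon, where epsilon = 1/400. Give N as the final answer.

For any m, n >= 1, by the triangle inequality:
|a_m - a_n| = |2/m - 2/n| <= 2*1/m + 2*1/n <= 4/min(m,n).
So g(n) = 4/n bounds the Cauchy difference. Since g(n) -> 0, (a_n) is Cauchy.
Now solve g(N) < 1/400: 4/N < 1/400 <=> N > 4 / (1/400) = 1600.
The smallest integer strictly greater than 1600 is N = 1601.
Check: g(1601) = 4/1601 = 4/1601 < 1/400; g(1600) = 1/400 >= 1/400. So N = 1601.

1601


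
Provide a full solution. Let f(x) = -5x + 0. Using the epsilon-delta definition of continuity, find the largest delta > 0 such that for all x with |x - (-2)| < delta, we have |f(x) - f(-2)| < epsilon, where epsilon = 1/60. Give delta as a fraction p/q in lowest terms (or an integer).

We compute f(-2) = -5*(-2) + 0 = 10.
|f(x) - f(-2)| = |-5x + 0 - (10)| = |-5(x - (-2))| = 5|x - (-2)|.
We need 5|x - (-2)| < 1/60, i.e. |x - (-2)| < 1/60 / 5 = 1/300.
So any delta <= 1/300 works. Conversely, if delta > 1/300, then x = -2 + 1/300 satisfies |x - (-2)| = 1/300 < delta but |f(x) - f(-2)| = 5 * 1/300 = 1/60, which is not < 1/60; so no larger delta works.
Hence the largest such delta is 1/300.

1/300


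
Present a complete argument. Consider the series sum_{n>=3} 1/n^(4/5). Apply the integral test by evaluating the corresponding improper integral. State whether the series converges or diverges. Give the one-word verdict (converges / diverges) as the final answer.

Let f(x) = x^(-4/5). Then f is positive, continuous, and decreasing on [3, infinity), so the integral test applies.
Compute the improper integral int_{3}^infinity f(x) dx:
  antiderivative F(x) = 5*x^(1/5).
  As x -> infinity, F(x) -> infinity (since p = 4/5 < 1).
  So the integral diverges. By the integral test, the series diverges.

diverges


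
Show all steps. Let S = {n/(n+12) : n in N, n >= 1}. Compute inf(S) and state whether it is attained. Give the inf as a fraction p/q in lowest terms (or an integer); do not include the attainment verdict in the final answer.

Analysis:
- Values: 1/13, 1/7, 1/5, 1/4, ... strictly increasing.
- Minimum is 1/13 (n=1); inf = 1/13 (attained).
- n/(n+12) = 1 - 12/(n+12) -> 1 from below as n -> infinity, and never equals 1.
- So sup = 1 (not attained).
Conclusion: inf(S) = 1/13, attained in S.

1/13


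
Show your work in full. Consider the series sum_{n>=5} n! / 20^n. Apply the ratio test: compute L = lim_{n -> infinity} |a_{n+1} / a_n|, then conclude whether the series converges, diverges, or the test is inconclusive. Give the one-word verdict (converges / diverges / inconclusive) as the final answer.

Let a_n denote the general term. Form the ratio a_{n+1}/a_n and simplify:
a_{n+1}/a_n = n/20 + 1/20
Take the limit as n -> infinity: L = infinity.
Since L = infinity > 1 (or L = infinity), the ratio test implies the series diverges.

diverges


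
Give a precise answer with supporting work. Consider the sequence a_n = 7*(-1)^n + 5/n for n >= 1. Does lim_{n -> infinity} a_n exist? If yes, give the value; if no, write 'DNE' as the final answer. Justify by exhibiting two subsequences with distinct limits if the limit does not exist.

Examine the behaviour of a_n along subsequences.
a_{2k} = 7 + 5/(2k) -> 7. a_{2k+1} = -7 + 5/(2k+1) -> -7.
Since these two subsequential limits are 7 and -7, distinct, the full sequence cannot converge (a convergent sequence has all subsequences tending to the same limit). So lim a_n does not exist.

DNE


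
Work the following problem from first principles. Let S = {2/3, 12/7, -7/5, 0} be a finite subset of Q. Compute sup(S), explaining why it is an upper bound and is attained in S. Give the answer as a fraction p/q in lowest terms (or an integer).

S is finite, so sup(S) = max(S).
Sorted decreasing:
12/7, 2/3, 0, -7/5
The extremum is 12/7.
For every x in S, x <= 12/7. And 12/7 is in S, so it is attained.
Therefore sup(S) = 12/7.

12/7


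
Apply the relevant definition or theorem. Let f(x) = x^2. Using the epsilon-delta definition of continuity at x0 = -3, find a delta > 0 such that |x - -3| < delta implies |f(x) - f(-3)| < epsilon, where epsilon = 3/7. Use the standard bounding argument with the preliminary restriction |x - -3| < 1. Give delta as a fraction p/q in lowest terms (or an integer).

Factor: |x^2 - (-3)^2| = |x - -3| * |x + -3|.
Impose |x - -3| < 1 first. Then |x + -3| = |(x - -3) + 2*(-3)| <= |x - -3| + 2*|-3| < 1 + 6 = 7.
So |x^2 - (-3)^2| < delta * 7.
We need delta * 7 <= 3/7, i.e. delta <= 3/7/7 = 3/49.
Since 3/49 < 1, this is tighter than 1; take delta = 3/49.
So delta = 3/49 works.

3/49


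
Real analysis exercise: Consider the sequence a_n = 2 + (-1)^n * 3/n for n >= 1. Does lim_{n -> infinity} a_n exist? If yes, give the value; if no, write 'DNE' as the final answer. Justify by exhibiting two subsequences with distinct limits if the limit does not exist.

Examine the behaviour of a_n along subsequences.
Even-n subsequence a_{2k} = 2 + 3/(2k) -> 2. Odd-n subsequence a_{2k+1} = 2 - 3/(2k+1) -> 2. Both tend to 2, which suggests the limit is 2; verify directly.
|a_n - 2| = |(-1)^n * 3/n| = 3/n for every n >= 1.
Given epsilon > 0, choose a positive integer N > 3/epsilon. Then for all n >= N, |a_n - 2| = 3/n <= 3/N < epsilon.
So by the definition of the limit, lim a_n exists and equals 2.

2


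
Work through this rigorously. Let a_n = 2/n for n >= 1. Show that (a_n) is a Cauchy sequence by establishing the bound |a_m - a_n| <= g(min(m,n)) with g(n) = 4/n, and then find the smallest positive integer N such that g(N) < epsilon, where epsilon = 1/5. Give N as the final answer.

For any m, n >= 1, by the triangle inequality:
|a_m - a_n| = |2/m - 2/n| <= 2*1/m + 2*1/n <= 4/min(m,n).
So g(n) = 4/n bounds the Cauchy difference. Since g(n) -> 0, (a_n) is Cauchy.
Now solve g(N) < 1/5: 4/N < 1/5 <=> N > 4 / (1/5) = 20.
The smallest integer strictly greater than 20 is N = 21.
Check: g(21) = 4/21 = 4/21 < 1/5; g(20) = 1/5 >= 1/5. So N = 21.

21


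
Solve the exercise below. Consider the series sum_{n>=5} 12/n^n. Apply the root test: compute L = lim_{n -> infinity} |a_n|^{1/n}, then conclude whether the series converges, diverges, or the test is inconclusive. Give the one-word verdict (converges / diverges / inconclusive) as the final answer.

Let a_n denote the general term. Form |a_n|^(1/n) and simplify:
|a_n|^(1/n) = 12^(1/n)/n
Take the limit as n -> infinity: L = 0.
Since L = 0 < 1, the root test implies convergence.

converges


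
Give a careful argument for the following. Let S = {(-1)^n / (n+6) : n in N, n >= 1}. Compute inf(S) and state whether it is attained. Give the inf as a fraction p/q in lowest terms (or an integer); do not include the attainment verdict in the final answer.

Analysis:
- Values: -1/7, 1/8, -1/9, 1/10, -1/11, ...
- Positive terms (even n): 1/(2+6), 1/(4+6), ... decreasing -> max = 1/8 (n=2).
- Negative terms (odd n): -1/(1+6), -1/(3+6), ... increasing -> min = -1/7 (n=1).
- So sup = 1/8 (attained at n=2); inf = -1/7 (attained at n=1).
Conclusion: inf(S) = -1/7, attained in S.

-1/7


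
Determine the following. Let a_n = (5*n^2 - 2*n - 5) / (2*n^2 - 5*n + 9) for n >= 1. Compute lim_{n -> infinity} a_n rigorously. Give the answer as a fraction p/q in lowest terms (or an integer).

Divide numerator and denominator by n^2, the highest power:
numerator / n^2 = 5 - 2/n - 5/n^2
denominator / n^2 = 2 - 5/n + 9/n^2
As n -> infinity, all terms of the form c/n^k (k >= 1) tend to 0.
So numerator / n^2 -> 5 and denominator / n^2 -> 2.
Therefore lim a_n = 5/2.

5/2


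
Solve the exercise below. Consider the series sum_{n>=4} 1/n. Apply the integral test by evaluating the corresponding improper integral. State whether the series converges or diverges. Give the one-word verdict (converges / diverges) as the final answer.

Let f(x) = 1/x. Then f is positive, continuous, and decreasing on [4, infinity), so the integral test applies.
Compute the improper integral int_{4}^infinity f(x) dx:
  antiderivative F(x) = log(x).
  As x -> infinity, log(x) -> infinity.
  So int = infinity - log(4) = infinity. By the integral test, the series diverges.

diverges


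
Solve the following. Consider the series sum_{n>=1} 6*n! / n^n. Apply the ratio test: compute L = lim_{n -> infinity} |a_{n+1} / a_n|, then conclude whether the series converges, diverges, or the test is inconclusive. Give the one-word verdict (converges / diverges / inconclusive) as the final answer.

Let a_n denote the general term. Form the ratio a_{n+1}/a_n and simplify:
a_{n+1}/a_n = (n/(n + 1))^n
Take the limit as n -> infinity: L = exp(-1).
Since L = exp(-1) < 1, the ratio test implies the series converges.

converges


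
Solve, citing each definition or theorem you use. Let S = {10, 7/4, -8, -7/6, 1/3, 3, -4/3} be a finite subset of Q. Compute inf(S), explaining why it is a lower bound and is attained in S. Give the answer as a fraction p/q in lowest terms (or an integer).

S is finite, so inf(S) = min(S).
Sorted increasing:
-8, -4/3, -7/6, 1/3, 7/4, 3, 10
The extremum is -8.
For every x in S, x >= -8. And -8 is in S, so it is attained.
Therefore inf(S) = -8.

-8


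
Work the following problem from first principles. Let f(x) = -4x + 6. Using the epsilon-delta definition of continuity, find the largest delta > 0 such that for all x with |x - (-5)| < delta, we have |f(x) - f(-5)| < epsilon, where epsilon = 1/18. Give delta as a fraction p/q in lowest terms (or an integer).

We compute f(-5) = -4*(-5) + 6 = 26.
|f(x) - f(-5)| = |-4x + 6 - (26)| = |-4(x - (-5))| = 4|x - (-5)|.
We need 4|x - (-5)| < 1/18, i.e. |x - (-5)| < 1/18 / 4 = 1/72.
So any delta <= 1/72 works. Conversely, if delta > 1/72, then x = -5 + 1/72 satisfies |x - (-5)| = 1/72 < delta but |f(x) - f(-5)| = 4 * 1/72 = 1/18, which is not < 1/18; so no larger delta works.
Hence the largest such delta is 1/72.

1/72


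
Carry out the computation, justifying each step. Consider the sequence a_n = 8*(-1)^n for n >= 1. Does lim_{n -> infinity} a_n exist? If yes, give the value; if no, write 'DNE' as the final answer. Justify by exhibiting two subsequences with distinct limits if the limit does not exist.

Examine the behaviour of a_n along subsequences.
Even-n subsequence a_{2k} = 8 -> 8. Odd-n subsequence a_{2k+1} = -8 -> -8.
Since these two subsequential limits are 8 and -8, distinct, the full sequence cannot converge (a convergent sequence has all subsequences tending to the same limit). So lim a_n does not exist.

DNE


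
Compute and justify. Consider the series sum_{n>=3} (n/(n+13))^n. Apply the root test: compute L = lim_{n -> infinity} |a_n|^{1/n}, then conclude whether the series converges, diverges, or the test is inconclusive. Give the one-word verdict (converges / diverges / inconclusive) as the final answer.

Let a_n denote the general term. Form |a_n|^(1/n) and simplify:
|a_n|^(1/n) = n/(n + 13)
Take the limit as n -> infinity: L = 1.
Since L = 1, the root test is inconclusive. (In fact a_n = (n/(n+13))^n -> e^(-13) != 0, so the nth-term test shows divergence; but the root test itself gives no conclusion.)

inconclusive


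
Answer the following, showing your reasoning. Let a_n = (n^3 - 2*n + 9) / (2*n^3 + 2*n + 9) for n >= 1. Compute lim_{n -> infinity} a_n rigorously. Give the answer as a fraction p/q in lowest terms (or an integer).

Divide numerator and denominator by n^3, the highest power:
numerator / n^3 = 1 - 2/n^2 + 9/n^3
denominator / n^3 = 2 + 2/n^2 + 9/n^3
As n -> infinity, all terms of the form c/n^k (k >= 1) tend to 0.
So numerator / n^3 -> 1 and denominator / n^3 -> 2.
Therefore lim a_n = 1/2.

1/2


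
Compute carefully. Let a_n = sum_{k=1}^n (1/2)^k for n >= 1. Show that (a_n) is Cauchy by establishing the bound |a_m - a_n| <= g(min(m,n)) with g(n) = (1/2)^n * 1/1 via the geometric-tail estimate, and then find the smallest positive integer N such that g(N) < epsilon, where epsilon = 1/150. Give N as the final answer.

For m > n >= 1: |a_m - a_n| = sum_{k=n+1}^m (1/2)^k < sum_{k=n+1}^infinity (1/2)^k = (1/2)^(n+1) / (1 - 1/2) = (1/2)^n * (1/2) * (2/1) = (1/2)^n * 1/1.
So g(n) = (1/2)^n / 1. Since g(n) -> 0, (a_n) is Cauchy.
Now solve g(N) < 1/150: (1/2)^N / 1 < 1/150 <=> 2^N > 1 / (1 * 1/150) = 150.
Check powers of 2: 2^7 = 128 <= 150, 2^8 = 256 > 150.
So the smallest such N is 8. Check: g(8) = 1/(1 * 256) = 1/256 < 1/150.

8


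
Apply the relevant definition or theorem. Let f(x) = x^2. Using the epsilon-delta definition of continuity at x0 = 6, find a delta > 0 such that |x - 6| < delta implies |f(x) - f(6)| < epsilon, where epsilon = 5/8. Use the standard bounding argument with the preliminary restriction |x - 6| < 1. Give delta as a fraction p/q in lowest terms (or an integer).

Factor: |x^2 - (6)^2| = |x - 6| * |x + 6|.
Impose |x - 6| < 1 first. Then |x + 6| = |(x - 6) + 2*(6)| <= |x - 6| + 2*|6| < 1 + 12 = 13.
So |x^2 - (6)^2| < delta * 13.
We need delta * 13 <= 5/8, i.e. delta <= 5/8/13 = 5/104.
Since 5/104 < 1, this is tighter than 1; take delta = 5/104.
So delta = 5/104 works.

5/104


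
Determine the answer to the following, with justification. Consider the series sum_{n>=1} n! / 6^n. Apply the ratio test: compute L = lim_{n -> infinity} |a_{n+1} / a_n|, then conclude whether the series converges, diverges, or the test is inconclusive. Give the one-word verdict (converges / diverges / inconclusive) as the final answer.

Let a_n denote the general term. Form the ratio a_{n+1}/a_n and simplify:
a_{n+1}/a_n = n/6 + 1/6
Take the limit as n -> infinity: L = infinity.
Since L = infinity > 1 (or L = infinity), the ratio test implies the series diverges.

diverges


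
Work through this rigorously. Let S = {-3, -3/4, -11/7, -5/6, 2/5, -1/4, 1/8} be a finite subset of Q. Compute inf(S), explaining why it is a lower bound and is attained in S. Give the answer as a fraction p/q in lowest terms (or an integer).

S is finite, so inf(S) = min(S).
Sorted increasing:
-3, -11/7, -5/6, -3/4, -1/4, 1/8, 2/5
The extremum is -3.
For every x in S, x >= -3. And -3 is in S, so it is attained.
Therefore inf(S) = -3.

-3


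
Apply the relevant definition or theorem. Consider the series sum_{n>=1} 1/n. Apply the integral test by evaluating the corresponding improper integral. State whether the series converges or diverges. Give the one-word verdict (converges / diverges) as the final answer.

Let f(x) = 1/x. Then f is positive, continuous, and decreasing on [1, infinity), so the integral test applies.
Compute the improper integral int_{1}^infinity f(x) dx:
  antiderivative F(x) = log(x).
  As x -> infinity, log(x) -> infinity.
  So int = infinity - log(1) = infinity. By the integral test, the series diverges.

diverges


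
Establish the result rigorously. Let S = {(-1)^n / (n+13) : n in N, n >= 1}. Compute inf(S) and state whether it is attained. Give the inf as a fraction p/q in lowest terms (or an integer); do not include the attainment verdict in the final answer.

Analysis:
- Values: -1/14, 1/15, -1/16, 1/17, -1/18, ...
- Positive terms (even n): 1/(2+13), 1/(4+13), ... decreasing -> max = 1/15 (n=2).
- Negative terms (odd n): -1/(1+13), -1/(3+13), ... increasing -> min = -1/14 (n=1).
- So sup = 1/15 (attained at n=2); inf = -1/14 (attained at n=1).
Conclusion: inf(S) = -1/14, attained in S.

-1/14


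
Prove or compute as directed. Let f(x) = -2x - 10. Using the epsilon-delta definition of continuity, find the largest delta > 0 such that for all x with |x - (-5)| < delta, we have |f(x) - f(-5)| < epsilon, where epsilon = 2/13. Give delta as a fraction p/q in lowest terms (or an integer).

We compute f(-5) = -2*(-5) - 10 = 0.
|f(x) - f(-5)| = |-2x - 10 - (0)| = |-2(x - (-5))| = 2|x - (-5)|.
We need 2|x - (-5)| < 2/13, i.e. |x - (-5)| < 2/13 / 2 = 1/13.
So any delta <= 1/13 works. Conversely, if delta > 1/13, then x = -5 + 1/13 satisfies |x - (-5)| = 1/13 < delta but |f(x) - f(-5)| = 2 * 1/13 = 2/13, which is not < 2/13; so no larger delta works.
Hence the largest such delta is 1/13.

1/13


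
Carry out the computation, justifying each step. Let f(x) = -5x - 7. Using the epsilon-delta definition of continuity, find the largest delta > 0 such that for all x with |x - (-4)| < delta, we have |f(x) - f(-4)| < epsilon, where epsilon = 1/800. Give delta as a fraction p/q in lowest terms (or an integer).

We compute f(-4) = -5*(-4) - 7 = 13.
|f(x) - f(-4)| = |-5x - 7 - (13)| = |-5(x - (-4))| = 5|x - (-4)|.
We need 5|x - (-4)| < 1/800, i.e. |x - (-4)| < 1/800 / 5 = 1/4000.
So any delta <= 1/4000 works. Conversely, if delta > 1/4000, then x = -4 + 1/4000 satisfies |x - (-4)| = 1/4000 < delta but |f(x) - f(-4)| = 5 * 1/4000 = 1/800, which is not < 1/800; so no larger delta works.
Hence the largest such delta is 1/4000.

1/4000


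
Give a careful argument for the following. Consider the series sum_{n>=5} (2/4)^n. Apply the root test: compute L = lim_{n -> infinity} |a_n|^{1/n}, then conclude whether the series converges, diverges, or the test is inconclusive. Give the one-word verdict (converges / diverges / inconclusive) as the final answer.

Let a_n denote the general term. Form |a_n|^(1/n) and simplify:
|a_n|^(1/n) = 1/2
Take the limit as n -> infinity: L = 1/2.
Since L = 1/2 < 1, the root test implies convergence.

converges


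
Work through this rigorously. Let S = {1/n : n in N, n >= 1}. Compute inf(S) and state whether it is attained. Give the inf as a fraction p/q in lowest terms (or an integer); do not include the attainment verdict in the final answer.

Analysis:
- Values: 1, 1/2, 1/3, 1/4, ... strictly decreasing.
- The maximum is 1 (n=1); sup = 1 (attained).
- The set is bounded below by 0; 1/n -> 0 so 0 is the greatest lower bound.
- 0 is not in the set, so inf = 0 is not attained.
Conclusion: inf(S) = 0, not attained in S.

0


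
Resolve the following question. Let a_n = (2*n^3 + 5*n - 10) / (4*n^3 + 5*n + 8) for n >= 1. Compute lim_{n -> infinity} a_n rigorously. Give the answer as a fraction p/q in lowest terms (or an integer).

Divide numerator and denominator by n^3, the highest power:
numerator / n^3 = 2 + 5/n^2 - 10/n^3
denominator / n^3 = 4 + 5/n^2 + 8/n^3
As n -> infinity, all terms of the form c/n^k (k >= 1) tend to 0.
So numerator / n^3 -> 2 and denominator / n^3 -> 4.
Therefore lim a_n = 1/2.

1/2


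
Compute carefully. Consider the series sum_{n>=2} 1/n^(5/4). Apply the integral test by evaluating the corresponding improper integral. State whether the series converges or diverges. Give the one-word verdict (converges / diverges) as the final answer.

Let f(x) = x^(-5/4). Then f is positive, continuous, and decreasing on [2, infinity), so the integral test applies.
Compute the improper integral int_{2}^infinity f(x) dx:
  antiderivative F(x) = -4/x^(1/4).
  As x -> infinity, F(x) -> 0 (since p = 5/4 > 1).
  So int = F(infinity) - F(2) = 0 - (-2*2^(3/4)) = 2*2^(3/4).
  Finite, so by the integral test, the series converges.

converges


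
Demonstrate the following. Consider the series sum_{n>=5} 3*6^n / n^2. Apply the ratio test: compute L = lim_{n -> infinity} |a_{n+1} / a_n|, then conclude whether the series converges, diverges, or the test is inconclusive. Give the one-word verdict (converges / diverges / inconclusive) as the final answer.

Let a_n denote the general term. Form the ratio a_{n+1}/a_n and simplify:
a_{n+1}/a_n = 6*n^2/(n + 1)^2
Take the limit as n -> infinity: L = 6.
Since L = 6 > 1 (or L = infinity), the ratio test implies the series diverges.

diverges


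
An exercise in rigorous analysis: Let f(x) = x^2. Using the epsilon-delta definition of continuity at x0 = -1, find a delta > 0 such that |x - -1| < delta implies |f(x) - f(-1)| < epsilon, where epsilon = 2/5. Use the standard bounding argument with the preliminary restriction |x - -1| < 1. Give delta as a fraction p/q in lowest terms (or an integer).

Factor: |x^2 - (-1)^2| = |x - -1| * |x + -1|.
Impose |x - -1| < 1 first. Then |x + -1| = |(x - -1) + 2*(-1)| <= |x - -1| + 2*|-1| < 1 + 2 = 3.
So |x^2 - (-1)^2| < delta * 3.
We need delta * 3 <= 2/5, i.e. delta <= 2/5/3 = 2/15.
Since 2/15 < 1, this is tighter than 1; take delta = 2/15.
So delta = 2/15 works.

2/15


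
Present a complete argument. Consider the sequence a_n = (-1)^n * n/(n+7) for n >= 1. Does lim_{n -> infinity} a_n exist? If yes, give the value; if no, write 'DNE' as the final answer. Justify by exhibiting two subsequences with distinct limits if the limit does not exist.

Examine the behaviour of a_n along subsequences.
a_{2k} = 2k/(2k+7) -> 1. a_{2k+1} = -(2k+1)/(2k+8) -> -1.
Since these two subsequential limits are 1 and -1, distinct, the full sequence cannot converge (a convergent sequence has all subsequences tending to the same limit). So lim a_n does not exist.

DNE


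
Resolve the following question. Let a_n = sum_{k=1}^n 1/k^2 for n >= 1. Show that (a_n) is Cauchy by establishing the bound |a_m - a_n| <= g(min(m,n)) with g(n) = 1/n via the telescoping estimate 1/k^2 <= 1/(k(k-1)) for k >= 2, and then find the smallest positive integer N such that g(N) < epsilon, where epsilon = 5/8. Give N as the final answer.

For m > n >= 1: |a_m - a_n| = sum_{k=n+1}^m 1/k^2.
Use 1/k^2 <= 1/(k(k-1)) = 1/(k-1) - 1/k for k >= 2:
sum_{k=n+1}^m 1/k^2 <= sum_{k=n+1}^m (1/(k-1) - 1/k) = 1/n - 1/m <= 1/n.
By symmetry the same bound holds with n,m swapped, so |a_m - a_n| <= 1/min(m,n) = g(min(m,n)). Since g(n) -> 0, (a_n) is Cauchy.
Now solve g(N) < 5/8: 1/N < 5/8 <=> N > 1/(5/8) = 8/5.
The smallest integer strictly greater than 8/5 is N = 2.
Check: g(2) = 1/2 < 5/8; g(1) = 1/1 >= 5/8. So N = 2.

2


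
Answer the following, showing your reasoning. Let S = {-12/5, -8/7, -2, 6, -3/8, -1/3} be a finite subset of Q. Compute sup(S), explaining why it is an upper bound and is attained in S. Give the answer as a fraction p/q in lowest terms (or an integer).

S is finite, so sup(S) = max(S).
Sorted decreasing:
6, -1/3, -3/8, -8/7, -2, -12/5
The extremum is 6.
For every x in S, x <= 6. And 6 is in S, so it is attained.
Therefore sup(S) = 6.

6


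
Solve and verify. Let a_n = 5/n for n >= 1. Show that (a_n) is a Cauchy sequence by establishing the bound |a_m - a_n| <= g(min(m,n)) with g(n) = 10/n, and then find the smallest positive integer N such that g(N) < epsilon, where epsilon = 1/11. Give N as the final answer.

For any m, n >= 1, by the triangle inequality:
|a_m - a_n| = |5/m - 5/n| <= 5*1/m + 5*1/n <= 10/min(m,n).
So g(n) = 10/n bounds the Cauchy difference. Since g(n) -> 0, (a_n) is Cauchy.
Now solve g(N) < 1/11: 10/N < 1/11 <=> N > 10 / (1/11) = 110.
The smallest integer strictly greater than 110 is N = 111.
Check: g(111) = 10/111 = 10/111 < 1/11; g(110) = 1/11 >= 1/11. So N = 111.

111


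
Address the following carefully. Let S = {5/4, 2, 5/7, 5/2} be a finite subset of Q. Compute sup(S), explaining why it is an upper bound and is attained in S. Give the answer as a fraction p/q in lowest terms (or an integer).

S is finite, so sup(S) = max(S).
Sorted decreasing:
5/2, 2, 5/4, 5/7
The extremum is 5/2.
For every x in S, x <= 5/2. And 5/2 is in S, so it is attained.
Therefore sup(S) = 5/2.

5/2


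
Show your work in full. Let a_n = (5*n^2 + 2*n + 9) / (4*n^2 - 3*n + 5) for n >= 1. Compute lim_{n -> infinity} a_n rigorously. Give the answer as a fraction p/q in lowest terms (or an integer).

Divide numerator and denominator by n^2, the highest power:
numerator / n^2 = 5 + 2/n + 9/n^2
denominator / n^2 = 4 - 3/n + 5/n^2
As n -> infinity, all terms of the form c/n^k (k >= 1) tend to 0.
So numerator / n^2 -> 5 and denominator / n^2 -> 4.
Therefore lim a_n = 5/4.

5/4


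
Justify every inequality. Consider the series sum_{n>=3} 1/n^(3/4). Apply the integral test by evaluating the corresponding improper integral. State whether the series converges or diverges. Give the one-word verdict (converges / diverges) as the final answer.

Let f(x) = x^(-3/4). Then f is positive, continuous, and decreasing on [3, infinity), so the integral test applies.
Compute the improper integral int_{3}^infinity f(x) dx:
  antiderivative F(x) = 4*x^(1/4).
  As x -> infinity, F(x) -> infinity (since p = 3/4 < 1).
  So the integral diverges. By the integral test, the series diverges.

diverges


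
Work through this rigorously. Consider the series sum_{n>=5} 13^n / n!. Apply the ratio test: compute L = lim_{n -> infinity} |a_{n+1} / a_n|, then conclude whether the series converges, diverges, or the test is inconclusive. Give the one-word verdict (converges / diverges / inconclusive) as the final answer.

Let a_n denote the general term. Form the ratio a_{n+1}/a_n and simplify:
a_{n+1}/a_n = 13/(n + 1)
Take the limit as n -> infinity: L = 0.
Since L = 0 < 1, the ratio test implies the series converges.

converges


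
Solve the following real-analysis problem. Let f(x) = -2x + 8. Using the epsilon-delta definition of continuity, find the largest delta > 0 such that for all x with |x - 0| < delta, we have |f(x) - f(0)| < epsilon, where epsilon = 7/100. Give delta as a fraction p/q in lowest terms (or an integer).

We compute f(0) = -2*(0) + 8 = 8.
|f(x) - f(0)| = |-2x + 8 - (8)| = |-2(x - 0)| = 2|x - 0|.
We need 2|x - 0| < 7/100, i.e. |x - 0| < 7/100 / 2 = 7/200.
So any delta <= 7/200 works. Conversely, if delta > 7/200, then x = 0 + 7/200 satisfies |x - 0| = 7/200 < delta but |f(x) - f(0)| = 2 * 7/200 = 7/100, which is not < 7/100; so no larger delta works.
Hence the largest such delta is 7/200.

7/200


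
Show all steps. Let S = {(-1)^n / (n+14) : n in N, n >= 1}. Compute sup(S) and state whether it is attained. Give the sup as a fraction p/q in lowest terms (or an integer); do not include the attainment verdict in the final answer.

Analysis:
- Values: -1/15, 1/16, -1/17, 1/18, -1/19, ...
- Positive terms (even n): 1/(2+14), 1/(4+14), ... decreasing -> max = 1/16 (n=2).
- Negative terms (odd n): -1/(1+14), -1/(3+14), ... increasing -> min = -1/15 (n=1).
- So sup = 1/16 (attained at n=2); inf = -1/15 (attained at n=1).
Conclusion: sup(S) = 1/16, attained in S.

1/16


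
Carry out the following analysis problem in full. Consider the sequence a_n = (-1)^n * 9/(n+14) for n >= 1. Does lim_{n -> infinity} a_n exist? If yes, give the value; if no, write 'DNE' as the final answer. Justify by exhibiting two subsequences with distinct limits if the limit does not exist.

Examine the behaviour of a_n along subsequences.
Even-n subsequence a_{2k} = 9/(2k+14) -> 0. Odd-n subsequence a_{2k+1} = -9/(2k+15) -> 0. Both tend to 0, which suggests the limit is 0; verify directly.
|a_n - 0| = 9/(n+14) < 9/n for every n >= 1.
Given epsilon > 0, choose a positive integer N > 9/epsilon. Then for all n >= N, |a_n| < 9/n <= 9/N < epsilon.
So by the definition of the limit, lim a_n exists and equals 0.

0


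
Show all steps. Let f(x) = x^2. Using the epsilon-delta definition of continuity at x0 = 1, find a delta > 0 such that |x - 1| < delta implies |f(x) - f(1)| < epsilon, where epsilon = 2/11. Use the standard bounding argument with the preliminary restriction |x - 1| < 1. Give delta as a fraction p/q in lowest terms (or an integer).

Factor: |x^2 - (1)^2| = |x - 1| * |x + 1|.
Impose |x - 1| < 1 first. Then |x + 1| = |(x - 1) + 2*(1)| <= |x - 1| + 2*|1| < 1 + 2 = 3.
So |x^2 - (1)^2| < delta * 3.
We need delta * 3 <= 2/11, i.e. delta <= 2/11/3 = 2/33.
Since 2/33 < 1, this is tighter than 1; take delta = 2/33.
So delta = 2/33 works.

2/33


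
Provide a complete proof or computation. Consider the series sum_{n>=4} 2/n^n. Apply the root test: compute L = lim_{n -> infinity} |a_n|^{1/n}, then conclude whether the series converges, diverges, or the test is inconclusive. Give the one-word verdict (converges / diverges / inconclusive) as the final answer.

Let a_n denote the general term. Form |a_n|^(1/n) and simplify:
|a_n|^(1/n) = 2^(1/n)/n
Take the limit as n -> infinity: L = 0.
Since L = 0 < 1, the root test implies convergence.

converges


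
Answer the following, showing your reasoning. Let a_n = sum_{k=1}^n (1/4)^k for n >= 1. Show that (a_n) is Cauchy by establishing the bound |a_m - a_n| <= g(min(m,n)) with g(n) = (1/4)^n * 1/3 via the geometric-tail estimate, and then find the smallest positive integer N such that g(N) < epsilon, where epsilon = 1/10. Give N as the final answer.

For m > n >= 1: |a_m - a_n| = sum_{k=n+1}^m (1/4)^k < sum_{k=n+1}^infinity (1/4)^k = (1/4)^(n+1) / (1 - 1/4) = (1/4)^n * (1/4) * (4/3) = (1/4)^n * 1/3.
So g(n) = (1/4)^n / 3. Since g(n) -> 0, (a_n) is Cauchy.
Now solve g(N) < 1/10: (1/4)^N / 3 < 1/10 <=> 4^N > 1 / (3 * 1/10) = 10/3.
Check powers of 4: 4^0 = 1 <= 10/3, 4^1 = 4 > 10/3.
So the smallest such N is 1. Check: g(1) = 1/(3 * 4) = 1/12 < 1/10.

1


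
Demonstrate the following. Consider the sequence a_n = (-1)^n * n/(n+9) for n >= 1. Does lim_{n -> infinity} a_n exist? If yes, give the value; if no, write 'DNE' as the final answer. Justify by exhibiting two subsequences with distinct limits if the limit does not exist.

Examine the behaviour of a_n along subsequences.
a_{2k} = 2k/(2k+9) -> 1. a_{2k+1} = -(2k+1)/(2k+10) -> -1.
Since these two subsequential limits are 1 and -1, distinct, the full sequence cannot converge (a convergent sequence has all subsequences tending to the same limit). So lim a_n does not exist.

DNE


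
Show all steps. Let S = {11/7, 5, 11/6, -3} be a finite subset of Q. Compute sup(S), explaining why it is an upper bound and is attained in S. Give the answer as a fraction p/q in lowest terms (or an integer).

S is finite, so sup(S) = max(S).
Sorted decreasing:
5, 11/6, 11/7, -3
The extremum is 5.
For every x in S, x <= 5. And 5 is in S, so it is attained.
Therefore sup(S) = 5.

5


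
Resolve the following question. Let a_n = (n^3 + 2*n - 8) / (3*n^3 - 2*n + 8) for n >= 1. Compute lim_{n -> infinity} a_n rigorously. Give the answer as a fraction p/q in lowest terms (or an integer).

Divide numerator and denominator by n^3, the highest power:
numerator / n^3 = 1 + 2/n^2 - 8/n^3
denominator / n^3 = 3 - 2/n^2 + 8/n^3
As n -> infinity, all terms of the form c/n^k (k >= 1) tend to 0.
So numerator / n^3 -> 1 and denominator / n^3 -> 3.
Therefore lim a_n = 1/3.

1/3


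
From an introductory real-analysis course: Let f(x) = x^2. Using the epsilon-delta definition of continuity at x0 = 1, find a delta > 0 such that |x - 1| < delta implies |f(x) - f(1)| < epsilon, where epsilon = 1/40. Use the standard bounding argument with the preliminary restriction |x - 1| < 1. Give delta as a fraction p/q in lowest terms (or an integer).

Factor: |x^2 - (1)^2| = |x - 1| * |x + 1|.
Impose |x - 1| < 1 first. Then |x + 1| = |(x - 1) + 2*(1)| <= |x - 1| + 2*|1| < 1 + 2 = 3.
So |x^2 - (1)^2| < delta * 3.
We need delta * 3 <= 1/40, i.e. delta <= 1/40/3 = 1/120.
Since 1/120 < 1, this is tighter than 1; take delta = 1/120.
So delta = 1/120 works.

1/120
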